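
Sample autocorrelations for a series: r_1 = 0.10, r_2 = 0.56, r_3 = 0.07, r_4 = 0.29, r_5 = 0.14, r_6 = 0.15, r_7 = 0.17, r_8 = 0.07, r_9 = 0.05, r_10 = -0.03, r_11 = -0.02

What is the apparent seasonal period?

The largest autocorrelation is r_2 = 0.56, with a weaker echo at lag 4 (0.29); the remaining lags stay at or below 0.17.
The dominant spike at lag 2 indicates a seasonal period of 2.

2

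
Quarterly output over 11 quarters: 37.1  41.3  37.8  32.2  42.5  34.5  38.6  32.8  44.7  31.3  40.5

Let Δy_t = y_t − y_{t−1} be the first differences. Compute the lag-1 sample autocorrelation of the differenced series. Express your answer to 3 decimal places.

-0.787

First differences Δy: 4.2, -3.5, -5.6, 10.3, -8.0, 4.1, -5.8, 11.9, -13.4, 9.2
Mean of differences = 0.3400
Numerator Σ(Δy_t−Δȳ)(Δy_{t+1}−Δȳ) = -540.2356
Denominator Σ(Δy_t−Δȳ)² = 686.4440
r_1(Δy) = -540.2356 / 686.4440 = -0.787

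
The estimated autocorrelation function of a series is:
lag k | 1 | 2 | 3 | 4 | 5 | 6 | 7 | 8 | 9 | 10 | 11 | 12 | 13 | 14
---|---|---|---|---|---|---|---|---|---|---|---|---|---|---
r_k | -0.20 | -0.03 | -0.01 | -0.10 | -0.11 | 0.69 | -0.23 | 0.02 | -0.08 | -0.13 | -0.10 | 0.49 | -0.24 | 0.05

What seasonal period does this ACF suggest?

The largest autocorrelation is r_6 = 0.69, with a weaker echo at lag 12 (0.49); the remaining lags stay at or below 0.05.
The dominant spike at lag 6 indicates a seasonal period of 6.

6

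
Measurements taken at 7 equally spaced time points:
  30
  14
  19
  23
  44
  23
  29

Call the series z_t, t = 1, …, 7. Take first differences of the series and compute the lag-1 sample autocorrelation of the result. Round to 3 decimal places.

First differences Δz: -16, 5, 4, 21, -21, 6
Mean of differences = -0.1667
Numerator Σ(Δz_t−Δz̄)(Δz_{t+1}−Δz̄) = -541.5278
Denominator Σ(Δz_t−Δz̄)² = 1214.8333
r_1(Δz) = -541.5278 / 1214.8333 = -0.446

-0.446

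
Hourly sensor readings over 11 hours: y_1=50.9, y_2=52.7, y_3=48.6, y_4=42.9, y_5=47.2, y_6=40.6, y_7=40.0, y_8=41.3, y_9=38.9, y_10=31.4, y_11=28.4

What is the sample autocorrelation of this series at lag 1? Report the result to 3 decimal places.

Mean ȳ = (50.9 + 52.7 + 48.6 + 42.9 + 47.2 + 40.6 + 40.0 + 41.3 + 38.9 + 31.4 + 28.4)/11 = 42.0818
Numerator Σ_{t=1}^{10}(y_t−ȳ)(y_{t+1}−ȳ) = 352.1151
Denominator Σ(y_t−ȳ)² = 578.4164
r_1 = 352.1151 / 578.4164 = 0.609

0.609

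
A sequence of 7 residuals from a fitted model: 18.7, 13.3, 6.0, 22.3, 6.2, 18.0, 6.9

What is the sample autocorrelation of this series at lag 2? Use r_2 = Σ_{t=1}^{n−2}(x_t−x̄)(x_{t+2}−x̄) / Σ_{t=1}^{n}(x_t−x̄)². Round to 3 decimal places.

0.357

Mean x̄ = (18.7 + 13.3 + 6.0 + 22.3 + 6.2 + 18.0 + 6.9)/7 = 13.0571
Deviations from mean: 5.6429, 0.2429, -7.0571, 9.2429, -6.8571, 4.9429, -6.1571
Numerator Σ_{t=1}^{5}(x_t−x̄)(x_{t+2}−x̄) = 98.7206
Denominator Σ(x_t−x̄)² = 276.4971
r_2 = 98.7206 / 276.4971 = 0.357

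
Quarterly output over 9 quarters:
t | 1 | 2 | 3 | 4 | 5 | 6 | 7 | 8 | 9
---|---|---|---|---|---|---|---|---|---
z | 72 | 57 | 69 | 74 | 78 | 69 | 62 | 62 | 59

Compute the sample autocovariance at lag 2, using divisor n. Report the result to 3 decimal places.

Mean z̄ = (72 + 57 + 69 + 74 + 78 + 69 + 62 + 62 + 59)/9 = 66.8889
Σ_{t=1}^{7}(z_t−z̄)(z_{t+2}−z̄) = -47.1358
γ_2 = -47.1358 / 9 = -5.237

-5.237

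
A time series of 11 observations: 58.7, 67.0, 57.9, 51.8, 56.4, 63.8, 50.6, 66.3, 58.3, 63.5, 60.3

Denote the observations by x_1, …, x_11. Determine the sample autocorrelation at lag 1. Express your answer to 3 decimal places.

-0.357

Mean x̄ = (58.7 + 67.0 + 57.9 + 51.8 + 56.4 + 63.8 + 50.6 + 66.3 + 58.3 + 63.5 + 60.3)/11 = 59.5091
Numerator Σ_{t=1}^{10}(x_t−x̄)(x_{t+1}−x̄) = -103.6910
Denominator Σ(x_t−x̄)² = 290.3691
r_1 = -103.6910 / 290.3691 = -0.357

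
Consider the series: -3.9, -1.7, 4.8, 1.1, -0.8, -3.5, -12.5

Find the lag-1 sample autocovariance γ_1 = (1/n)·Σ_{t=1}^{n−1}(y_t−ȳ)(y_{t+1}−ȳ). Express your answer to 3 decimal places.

6.233

Mean ȳ = (-3.9 − 1.7 + 4.8 + 1.1 − 0.8 − 3.5 − 12.5)/7 = -2.3571
Σ_{t=1}^{6}(y_t−ȳ)(y_{t+1}−ȳ) = 43.6282
γ_1 = 43.6282 / 7 = 6.233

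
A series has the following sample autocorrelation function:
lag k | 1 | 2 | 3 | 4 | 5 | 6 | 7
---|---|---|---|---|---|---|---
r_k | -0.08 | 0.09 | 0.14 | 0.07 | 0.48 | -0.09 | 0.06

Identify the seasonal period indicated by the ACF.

The largest autocorrelation is r_5 = 0.48; the remaining lags stay at or below 0.14.
The dominant spike at lag 5 indicates a seasonal period of 5.

5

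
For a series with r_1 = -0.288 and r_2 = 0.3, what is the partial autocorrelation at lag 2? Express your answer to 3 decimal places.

φ_{22} = (r_2 − r_1²) / (1 − r_1²)
r_1² = (-0.288)² = 0.082944
Numerator = 0.3 − 0.0829 = 0.2171; denominator = 1 − 0.0829 = 0.9171
φ_{22} = 0.2171 / 0.9171 = 0.237

0.237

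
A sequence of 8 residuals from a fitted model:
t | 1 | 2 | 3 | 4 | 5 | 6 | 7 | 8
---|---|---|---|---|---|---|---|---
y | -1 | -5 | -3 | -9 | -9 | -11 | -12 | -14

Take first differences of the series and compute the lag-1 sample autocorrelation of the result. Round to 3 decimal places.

-0.794

First differences Δy: -4, 2, -6, 0, -2, -1, -2
Mean of differences = -1.8571
Numerator Σ(Δy_t−Δȳ)(Δy_{t+1}−Δȳ) = -32.4490
Denominator Σ(Δy_t−Δȳ)² = 40.8571
r_1(Δy) = -32.4490 / 40.8571 = -0.794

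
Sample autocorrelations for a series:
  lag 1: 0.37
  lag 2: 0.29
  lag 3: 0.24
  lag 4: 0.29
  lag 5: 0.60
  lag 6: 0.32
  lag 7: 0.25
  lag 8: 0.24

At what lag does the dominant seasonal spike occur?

5

The largest autocorrelation is r_5 = 0.60; the remaining lags stay at or below 0.37. The elevated value at lag 1 (0.37), dropping to 0.29 at lag 2, reflects decaying short-term dependence rather than seasonality.
The dominant spike at lag 5 indicates a seasonal period of 5.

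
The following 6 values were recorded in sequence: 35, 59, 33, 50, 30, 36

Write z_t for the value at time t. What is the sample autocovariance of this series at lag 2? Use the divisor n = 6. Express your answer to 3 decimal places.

42.167

Mean z̄ = (35 + 59 + 33 + 50 + 30 + 36)/6 = 40.5000
Deviations: -5.5000, 18.5000, -7.5000, 9.5000, -10.5000, -4.5000
Σ_{t=1}^{4}(z_t−z̄)(z_{t+2}−z̄) = 253.0000
γ_2 = 253.0000 / 6 = 42.167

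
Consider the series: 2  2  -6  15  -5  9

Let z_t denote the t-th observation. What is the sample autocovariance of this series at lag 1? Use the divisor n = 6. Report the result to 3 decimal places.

Mean z̄ = (2 + 2 − 6 + 15 − 5 + 9)/6 = 2.8333
Σ_{t=1}^{5}(z_t−z̄)(z_{t+1}−z̄) = -243.0278
γ_1 = -243.0278 / 6 = -40.505

-40.505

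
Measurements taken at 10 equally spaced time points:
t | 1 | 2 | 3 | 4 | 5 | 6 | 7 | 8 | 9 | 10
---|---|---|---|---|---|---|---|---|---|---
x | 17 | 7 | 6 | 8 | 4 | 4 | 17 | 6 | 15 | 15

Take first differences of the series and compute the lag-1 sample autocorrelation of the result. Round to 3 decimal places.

First differences Δx: -10, -1, 2, -4, 0, 13, -11, 9, 0
Mean of differences = -0.2222
Numerator Σ(Δx_t−Δx̄)(Δx_{t+1}−Δx̄) = -240.2716
Denominator Σ(Δx_t−Δx̄)² = 491.5556
r_1(Δx) = -240.2716 / 491.5556 = -0.489

-0.489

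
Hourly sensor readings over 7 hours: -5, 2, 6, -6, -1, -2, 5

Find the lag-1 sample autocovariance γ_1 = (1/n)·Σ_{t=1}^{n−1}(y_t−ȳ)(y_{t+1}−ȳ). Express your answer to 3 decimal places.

Mean ȳ = (-5 + 2 + 6 − 6 − 1 − 2 + 5)/7 = -0.1429
Σ_{t=1}^{6}(y_t−ȳ)(y_{t+1}−ȳ) = -36.1633
γ_1 = -36.1633 / 7 = -5.166

-5.166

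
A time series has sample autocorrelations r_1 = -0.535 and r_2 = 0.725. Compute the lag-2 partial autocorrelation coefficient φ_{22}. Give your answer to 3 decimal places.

φ_{22} = (r_2 − r_1²) / (1 − r_1²)
r_1² = (-0.535)² = 0.286225
Numerator = 0.725 − 0.2862 = 0.4388; denominator = 1 − 0.2862 = 0.7138
φ_{22} = 0.4388 / 0.7138 = 0.615

0.615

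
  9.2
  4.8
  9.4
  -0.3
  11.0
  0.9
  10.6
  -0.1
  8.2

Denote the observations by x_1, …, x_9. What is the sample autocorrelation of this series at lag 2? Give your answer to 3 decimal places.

Mean x̄ = (9.2 + 4.8 + 9.4 − 0.3 + 11.0 + 0.9 + 10.6 − 0.1 + 8.2)/9 = 5.9667
Numerator Σ_{t=1}^{7}(x_t−x̄)(x_{t+2}−x̄) = 131.8511
Denominator Σ(x_t−x̄)² = 177.1400
r_2 = 131.8511 / 177.1400 = 0.744

0.744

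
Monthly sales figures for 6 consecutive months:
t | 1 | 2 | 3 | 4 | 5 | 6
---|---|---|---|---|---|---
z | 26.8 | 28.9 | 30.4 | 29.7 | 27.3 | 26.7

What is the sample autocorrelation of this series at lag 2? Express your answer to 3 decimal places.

Mean z̄ = (26.8 + 28.9 + 30.4 + 29.7 + 27.3 + 26.7)/6 = 28.3000
Deviations from mean: -1.5000, 0.6000, 2.1000, 1.4000, -1.0000, -1.6000
Σ(z_t−z̄)(z_{t+2}−z̄) = (-3.1500) + (0.8400) + (-2.1000) + (-2.2400) = -6.6500
Denominator Σ(z_t−z̄)² = 12.5400
r_2 = -6.6500 / 12.5400 = -0.530

-0.530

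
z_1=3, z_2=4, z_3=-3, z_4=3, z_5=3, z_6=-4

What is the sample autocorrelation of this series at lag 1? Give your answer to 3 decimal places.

-0.323

Mean z̄ = (3 + 4 − 3 + 3 + 3 − 4)/6 = 1.0000
Deviations from mean: 2.0000, 3.0000, -4.0000, 2.0000, 2.0000, -5.0000
Numerator Σ_{t=1}^{5}(z_t−z̄)(z_{t+1}−z̄) = -20.0000
Denominator Σ(z_t−z̄)² = 62.0000
r_1 = -20.0000 / 62.0000 = -0.323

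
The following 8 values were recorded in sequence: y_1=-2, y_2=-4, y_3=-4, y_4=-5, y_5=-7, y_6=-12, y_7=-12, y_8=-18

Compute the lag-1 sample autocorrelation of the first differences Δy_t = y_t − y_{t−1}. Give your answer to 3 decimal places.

First differences Δy: -2, 0, -1, -2, -5, 0, -6
Mean of differences = -2.2857
Numerator Σ(Δy_t−Δȳ)(Δy_{t+1}−Δȳ) = -11.5102
Denominator Σ(Δy_t−Δȳ)² = 33.4286
r_1(Δy) = -11.5102 / 33.4286 = -0.344

-0.344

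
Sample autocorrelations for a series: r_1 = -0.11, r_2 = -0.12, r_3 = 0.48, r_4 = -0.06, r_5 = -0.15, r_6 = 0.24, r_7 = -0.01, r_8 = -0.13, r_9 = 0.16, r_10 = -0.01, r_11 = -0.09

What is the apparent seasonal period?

The largest autocorrelation is r_3 = 0.48, with weaker echoes at lags 6 (0.24) and 9 (0.16); the remaining lags stay at or below -0.01.
The dominant spike at lag 3 indicates a seasonal period of 3.

3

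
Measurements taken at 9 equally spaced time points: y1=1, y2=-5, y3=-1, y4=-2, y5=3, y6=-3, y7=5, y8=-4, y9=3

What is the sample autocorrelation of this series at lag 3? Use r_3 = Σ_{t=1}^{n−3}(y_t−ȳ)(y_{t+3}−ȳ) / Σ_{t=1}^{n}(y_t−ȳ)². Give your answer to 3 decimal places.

-0.469

Mean ȳ = (1 − 5 − 1 − 2 + 3 − 3 + 5 − 4 + 3)/9 = -0.3333
Numerator Σ_{t=1}^{6}(y_t−ȳ)(y_{t+3}−ȳ) = -46.0000
Denominator Σ(y_t−ȳ)² = 98.0000
r_3 = -46.0000 / 98.0000 = -0.469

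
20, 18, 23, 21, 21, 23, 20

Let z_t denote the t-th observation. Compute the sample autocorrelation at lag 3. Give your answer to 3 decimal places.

Mean z̄ = (20 + 18 + 23 + 21 + 21 + 23 + 20)/7 = 20.8571
Deviations from mean: -0.8571, -2.8571, 2.1429, 0.1429, 0.1429, 2.1429, -0.8571
Σ(z_t−z̄)(z_{t+3}−z̄) = (-0.1224) + (-0.4082) + (4.5918) + (-0.1224) = 3.9388
Denominator Σ(z_t−z̄)² = 18.8571
r_3 = 3.9388 / 18.8571 = 0.209

0.209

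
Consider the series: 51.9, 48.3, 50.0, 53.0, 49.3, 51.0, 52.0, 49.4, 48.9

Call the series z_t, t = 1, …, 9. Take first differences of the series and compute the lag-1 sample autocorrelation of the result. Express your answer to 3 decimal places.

-0.367

First differences Δz: -3.6, 1.7, 3.0, -3.7, 1.7, 1.0, -2.6, -0.5
Mean of differences = -0.3750
Numerator Σ(Δz_t−Δz̄)(Δz_{t+1}−Δz̄) = -17.7381
Denominator Σ(Δz_t−Δz̄)² = 48.3150
r_1(Δz) = -17.7381 / 48.3150 = -0.367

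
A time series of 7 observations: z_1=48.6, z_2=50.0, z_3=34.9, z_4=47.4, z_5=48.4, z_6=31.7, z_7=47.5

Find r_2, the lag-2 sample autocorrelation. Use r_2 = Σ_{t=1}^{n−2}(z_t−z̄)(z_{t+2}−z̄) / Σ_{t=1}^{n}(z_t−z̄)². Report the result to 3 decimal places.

-0.263

Mean z̄ = (48.6 + 50.0 + 34.9 + 47.4 + 48.4 + 31.7 + 47.5)/7 = 44.0714
Deviations from mean: 4.5286, 5.9286, -9.1714, 3.3286, 4.3286, -12.3714, 3.4286
Numerator Σ_{t=1}^{5}(z_t−z̄)(z_{t+2}−z̄) = -87.8373
Denominator Σ(z_t−z̄)² = 334.3943
r_2 = -87.8373 / 334.3943 = -0.263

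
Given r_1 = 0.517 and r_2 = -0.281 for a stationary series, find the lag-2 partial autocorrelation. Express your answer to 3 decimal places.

φ_{22} = (r_2 − r_1²) / (1 − r_1²)
r_1² = (0.517)² = 0.267289
Numerator = -0.281 − 0.2673 = -0.5483; denominator = 1 − 0.2673 = 0.7327
φ_{22} = -0.5483 / 0.7327 = -0.748

-0.748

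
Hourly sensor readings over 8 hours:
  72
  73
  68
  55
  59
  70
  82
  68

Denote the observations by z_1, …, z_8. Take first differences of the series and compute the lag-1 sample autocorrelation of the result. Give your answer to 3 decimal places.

0.031

First differences Δz: 1, -5, -13, 4, 11, 12, -14
Mean of differences = -0.5714
Numerator Σ(Δz_t−Δz̄)(Δz_{t+1}−Δz̄) = 20.8163
Denominator Σ(Δz_t−Δz̄)² = 669.7143
r_1(Δz) = 20.8163 / 669.7143 = 0.031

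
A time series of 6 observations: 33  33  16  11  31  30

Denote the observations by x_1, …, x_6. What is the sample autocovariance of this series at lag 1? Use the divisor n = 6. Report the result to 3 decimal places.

Mean x̄ = (33 + 33 + 16 + 11 + 31 + 30)/6 = 25.6667
Deviations: 7.3333, 7.3333, -9.6667, -14.6667, 5.3333, 4.3333
Σ_{t=1}^{5}(x_t−x̄)(x_{t+1}−x̄) = 69.5556
γ_1 = 69.5556 / 6 = 11.593

11.593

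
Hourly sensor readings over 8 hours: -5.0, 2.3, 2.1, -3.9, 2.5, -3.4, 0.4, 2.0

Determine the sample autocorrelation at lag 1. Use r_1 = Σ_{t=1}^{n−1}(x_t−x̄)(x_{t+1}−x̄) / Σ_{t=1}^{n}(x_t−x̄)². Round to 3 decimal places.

-0.478

Mean x̄ = (-5.0 + 2.3 + 2.1 − 3.9 + 2.5 − 3.4 + 0.4 + 2.0)/8 = -0.3750
Deviations from mean: -4.6250, 2.6750, 2.4750, -3.5250, 2.8750, -3.0250, 0.7750, 2.3750
Numerator Σ_{t=1}^{7}(x_t−x̄)(x_{t+1}−x̄) = -33.8106
Denominator Σ(x_t−x̄)² = 70.7550
r_1 = -33.8106 / 70.7550 = -0.478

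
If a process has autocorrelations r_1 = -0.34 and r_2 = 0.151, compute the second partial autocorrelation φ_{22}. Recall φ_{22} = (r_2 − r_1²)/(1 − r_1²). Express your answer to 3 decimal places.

0.040

φ_{22} = (r_2 − r_1²) / (1 − r_1²)
r_1² = (-0.34)² = 0.1156
Numerator = 0.151 − 0.1156 = 0.0354; denominator = 1 − 0.1156 = 0.8844
φ_{22} = 0.0354 / 0.8844 = 0.040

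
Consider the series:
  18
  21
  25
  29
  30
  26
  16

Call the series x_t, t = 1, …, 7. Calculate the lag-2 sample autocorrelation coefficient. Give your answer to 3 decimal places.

-0.278

Mean x̄ = (18 + 21 + 25 + 29 + 30 + 26 + 16)/7 = 23.5714
Deviations from mean: -5.5714, -2.5714, 1.4286, 5.4286, 6.4286, 2.4286, -7.5714
Numerator Σ_{t=1}^{5}(x_t−x̄)(x_{t+2}−x̄) = -48.2245
Denominator Σ(x_t−x̄)² = 173.7143
r_2 = -48.2245 / 173.7143 = -0.278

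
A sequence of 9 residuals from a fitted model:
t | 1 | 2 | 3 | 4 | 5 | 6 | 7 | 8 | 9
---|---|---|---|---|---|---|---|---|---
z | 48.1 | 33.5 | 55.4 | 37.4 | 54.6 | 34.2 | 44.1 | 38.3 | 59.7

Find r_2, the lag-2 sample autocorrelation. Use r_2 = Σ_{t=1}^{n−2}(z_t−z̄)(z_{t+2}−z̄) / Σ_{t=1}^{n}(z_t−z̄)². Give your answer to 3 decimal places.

0.452

Mean z̄ = (48.1 + 33.5 + 55.4 + 37.4 + 54.6 + 34.2 + 44.1 + 38.3 + 59.7)/9 = 45.0333
Σ(z_t−z̄)(z_{t+2}−z̄) = (31.7911) + (88.0378) + (99.1744) + (82.6944) + (-8.9289) + (72.9444) + (-13.6889) = 352.0244
Denominator Σ(z_t−z̄)² = 778.3600
r_2 = 352.0244 / 778.3600 = 0.452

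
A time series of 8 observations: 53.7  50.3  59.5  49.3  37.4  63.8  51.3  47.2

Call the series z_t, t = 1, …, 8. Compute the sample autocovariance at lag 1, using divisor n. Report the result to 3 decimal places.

Mean z̄ = (53.7 + 50.3 + 59.5 + 49.3 + 37.4 + 63.8 + 51.3 + 47.2)/8 = 51.5625
Deviations: 2.1375, -1.2625, 7.9375, -2.2625, -14.1625, 12.2375, -0.2625, -4.3625
Σ_{t=1}^{7}(z_t−z̄)(z_{t+1}−z̄) = -174.0164
γ_1 = -174.0164 / 8 = -21.752

-21.752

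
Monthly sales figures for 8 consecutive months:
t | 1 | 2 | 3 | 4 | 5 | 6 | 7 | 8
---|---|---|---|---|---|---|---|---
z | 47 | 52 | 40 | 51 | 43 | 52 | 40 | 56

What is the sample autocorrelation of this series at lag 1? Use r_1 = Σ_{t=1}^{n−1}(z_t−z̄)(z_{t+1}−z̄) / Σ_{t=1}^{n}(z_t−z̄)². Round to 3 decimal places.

Mean z̄ = (47 + 52 + 40 + 51 + 43 + 52 + 40 + 56)/8 = 47.6250
Σ(z_t−z̄)(z_{t+1}−z̄) = (-2.7344) + (-33.3594) + (-25.7344) + (-15.6094) + (-20.2344) + (-33.3594) + (-63.8594) = -194.8906
Denominator Σ(z_t−z̄)² = 257.8750
r_1 = -194.8906 / 257.8750 = -0.756

-0.756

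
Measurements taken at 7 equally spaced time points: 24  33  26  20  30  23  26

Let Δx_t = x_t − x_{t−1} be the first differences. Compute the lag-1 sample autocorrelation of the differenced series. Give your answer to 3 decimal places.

-0.522

First differences Δx: 9, -7, -6, 10, -7, 3
Mean of differences = 0.3333
Numerator Σ(Δx_t−Δx̄)(Δx_{t+1}−Δx̄) = -168.7778
Denominator Σ(Δx_t−Δx̄)² = 323.3333
r_1(Δx) = -168.7778 / 323.3333 = -0.522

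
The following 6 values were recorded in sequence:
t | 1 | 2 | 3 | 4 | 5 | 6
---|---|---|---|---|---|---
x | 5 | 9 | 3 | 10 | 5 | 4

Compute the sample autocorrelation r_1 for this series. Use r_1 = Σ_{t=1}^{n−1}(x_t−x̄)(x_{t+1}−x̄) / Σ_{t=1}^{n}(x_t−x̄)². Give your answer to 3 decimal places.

Mean x̄ = (5 + 9 + 3 + 10 + 5 + 4)/6 = 6.0000
Deviations from mean: -1.0000, 3.0000, -3.0000, 4.0000, -1.0000, -2.0000
Numerator Σ_{t=1}^{5}(x_t−x̄)(x_{t+1}−x̄) = -26.0000
Denominator Σ(x_t−x̄)² = 40.0000
r_1 = -26.0000 / 40.0000 = -0.650

-0.650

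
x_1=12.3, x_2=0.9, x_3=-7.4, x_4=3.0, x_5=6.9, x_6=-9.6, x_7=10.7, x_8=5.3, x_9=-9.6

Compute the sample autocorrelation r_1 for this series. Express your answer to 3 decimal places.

-0.307

Mean x̄ = (12.3 + 0.9 − 7.4 + 3.0 + 6.9 − 9.6 + 10.7 + 5.3 − 9.6)/9 = 1.3889
Numerator Σ_{t=1}^{8}(x_t−x̄)(x_{t+1}−x̄) = -175.7601
Denominator Σ(x_t−x̄)² = 573.0089
r_1 = -175.7601 / 573.0089 = -0.307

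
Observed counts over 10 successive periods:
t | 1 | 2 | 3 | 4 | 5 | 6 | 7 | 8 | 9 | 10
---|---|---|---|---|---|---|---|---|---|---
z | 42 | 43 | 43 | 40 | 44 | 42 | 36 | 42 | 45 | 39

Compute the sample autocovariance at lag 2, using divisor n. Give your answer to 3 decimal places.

-3.232

Mean z̄ = (42 + 43 + 43 + 40 + 44 + 42 + 36 + 42 + 45 + 39)/10 = 41.6000
Σ_{t=1}^{8}(z_t−z̄)(z_{t+2}−z̄) = -32.3200
γ_2 = -32.3200 / 10 = -3.232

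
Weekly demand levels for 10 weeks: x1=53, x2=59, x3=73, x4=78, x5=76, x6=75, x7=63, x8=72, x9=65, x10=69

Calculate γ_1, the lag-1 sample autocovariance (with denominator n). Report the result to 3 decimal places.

Mean x̄ = (53 + 59 + 73 + 78 + 76 + 75 + 63 + 72 + 65 + 69)/10 = 68.3000
Σ_{t=1}^{9}(x_t−x̄)(x_{t+1}−x̄) = 200.8100
γ_1 = 200.8100 / 10 = 20.081

20.081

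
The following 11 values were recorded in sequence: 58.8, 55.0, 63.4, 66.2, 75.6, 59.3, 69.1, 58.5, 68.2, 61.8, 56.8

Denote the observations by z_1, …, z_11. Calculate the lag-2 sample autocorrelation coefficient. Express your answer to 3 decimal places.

0.167

Mean z̄ = (58.8 + 55.0 + 63.4 + 66.2 + 75.6 + 59.3 + 69.1 + 58.5 + 68.2 + 61.8 + 56.8)/11 = 62.9727
Numerator Σ_{t=1}^{9}(z_t−z̄)(z_{t+2}−z̄) = 64.8349
Denominator Σ(z_t−z̄)² = 388.8618
r_2 = 64.8349 / 388.8618 = 0.167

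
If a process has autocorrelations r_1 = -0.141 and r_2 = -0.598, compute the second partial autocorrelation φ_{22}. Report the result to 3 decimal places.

-0.630

φ_{22} = (r_2 − r_1²) / (1 − r_1²)
r_1² = (-0.141)² = 0.019881
Numerator = -0.598 − 0.0199 = -0.6179; denominator = 1 − 0.0199 = 0.9801
φ_{22} = -0.6179 / 0.9801 = -0.630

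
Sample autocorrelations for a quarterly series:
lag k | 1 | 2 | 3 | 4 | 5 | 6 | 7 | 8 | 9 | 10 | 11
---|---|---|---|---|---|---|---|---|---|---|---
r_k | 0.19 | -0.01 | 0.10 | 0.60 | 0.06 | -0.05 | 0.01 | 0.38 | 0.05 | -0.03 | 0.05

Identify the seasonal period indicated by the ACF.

4

The largest autocorrelation is r_4 = 0.60, with a weaker echo at lag 8 (0.38); the remaining lags stay at or below 0.19.
The dominant spike at lag 4 indicates a seasonal period of 4.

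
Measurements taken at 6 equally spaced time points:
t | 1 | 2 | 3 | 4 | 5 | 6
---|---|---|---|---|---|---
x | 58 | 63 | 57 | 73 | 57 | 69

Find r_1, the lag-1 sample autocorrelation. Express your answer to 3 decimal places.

Mean x̄ = (58 + 63 + 57 + 73 + 57 + 69)/6 = 62.8333
Σ(x_t−x̄)(x_{t+1}−x̄) = (-0.8056) + (-0.9722) + (-59.3056) + (-59.3056) + (-35.9722) = -156.3611
Denominator Σ(x_t−x̄)² = 232.8333
r_1 = -156.3611 / 232.8333 = -0.672

-0.672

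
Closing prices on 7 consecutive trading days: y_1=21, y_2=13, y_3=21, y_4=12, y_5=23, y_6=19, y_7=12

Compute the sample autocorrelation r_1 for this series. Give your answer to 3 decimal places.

Mean ȳ = (21 + 13 + 21 + 12 + 23 + 19 + 12)/7 = 17.2857
Σ(y_t−ȳ)(y_{t+1}−ȳ) = (-15.9184) + (-15.9184) + (-19.6327) + (-30.2041) + (9.7959) + (-9.0612) = -80.9388
Denominator Σ(y_t−ȳ)² = 137.4286
r_1 = -80.9388 / 137.4286 = -0.589

-0.589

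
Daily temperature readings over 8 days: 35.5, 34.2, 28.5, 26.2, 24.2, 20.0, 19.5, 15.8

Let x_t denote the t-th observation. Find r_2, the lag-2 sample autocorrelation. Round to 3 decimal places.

0.258

Mean x̄ = (35.5 + 34.2 + 28.5 + 26.2 + 24.2 + 20.0 + 19.5 + 15.8)/8 = 25.4875
Deviations from mean: 10.0125, 8.7125, 3.0125, 0.7125, -1.2875, -5.4875, -5.9875, -9.6875
Σ(x_t−x̄)(x_{t+2}−x̄) = (30.1627) + (6.2077) + (-3.8786) + (-3.9098) + (7.7089) + (53.1602) = 89.4509
Denominator Σ(x_t−x̄)² = 347.2088
r_2 = 89.4509 / 347.2088 = 0.258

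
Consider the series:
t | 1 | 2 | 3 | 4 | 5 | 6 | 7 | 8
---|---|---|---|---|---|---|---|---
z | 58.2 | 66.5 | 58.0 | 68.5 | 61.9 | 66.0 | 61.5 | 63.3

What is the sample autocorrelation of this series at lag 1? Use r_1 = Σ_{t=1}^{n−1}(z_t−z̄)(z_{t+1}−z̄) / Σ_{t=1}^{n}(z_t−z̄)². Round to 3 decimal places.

-0.738

Mean z̄ = (58.2 + 66.5 + 58.0 + 68.5 + 61.9 + 66.0 + 61.5 + 63.3)/8 = 62.9875
Deviations from mean: -4.7875, 3.5125, -4.9875, 5.5125, -1.0875, 3.0125, -1.4875, 0.3125
Σ(z_t−z̄)(z_{t+1}−z̄) = (-16.8161) + (-17.5186) + (-27.4936) + (-5.9948) + (-3.2761) + (-4.4811) + (-0.4648) = -76.0452
Denominator Σ(z_t−z̄)² = 103.0888
r_1 = -76.0452 / 103.0888 = -0.738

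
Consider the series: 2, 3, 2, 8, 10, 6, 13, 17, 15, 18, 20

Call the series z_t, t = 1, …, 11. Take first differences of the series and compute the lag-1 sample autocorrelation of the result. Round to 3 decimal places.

-0.383

First differences Δz: 1, -1, 6, 2, -4, 7, 4, -2, 3, 2
Mean of differences = 1.8000
Numerator Σ(Δz_t−Δz̄)(Δz_{t+1}−Δz̄) = -41.2400
Denominator Σ(Δz_t−Δz̄)² = 107.6000
r_1(Δz) = -41.2400 / 107.6000 = -0.383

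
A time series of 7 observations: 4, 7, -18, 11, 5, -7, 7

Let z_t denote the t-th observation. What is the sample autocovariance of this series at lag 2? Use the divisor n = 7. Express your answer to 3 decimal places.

Mean z̄ = (4 + 7 − 18 + 11 + 5 − 7 + 7)/7 = 1.2857
Σ_{t=1}^{5}(z_t−z̄)(z_{t+2}−z̄) = -127.7347
γ_2 = -127.7347 / 7 = -18.248

-18.248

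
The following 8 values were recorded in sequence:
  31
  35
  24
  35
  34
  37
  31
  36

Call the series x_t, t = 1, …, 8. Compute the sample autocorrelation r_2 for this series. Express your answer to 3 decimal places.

Mean x̄ = (31 + 35 + 24 + 35 + 34 + 37 + 31 + 36)/8 = 32.8750
Σ(x_t−x̄)(x_{t+2}−x̄) = (16.6406) + (4.5156) + (-9.9844) + (8.7656) + (-2.1094) + (12.8906) = 30.7188
Denominator Σ(x_t−x̄)² = 122.8750
r_2 = 30.7188 / 122.8750 = 0.250

0.250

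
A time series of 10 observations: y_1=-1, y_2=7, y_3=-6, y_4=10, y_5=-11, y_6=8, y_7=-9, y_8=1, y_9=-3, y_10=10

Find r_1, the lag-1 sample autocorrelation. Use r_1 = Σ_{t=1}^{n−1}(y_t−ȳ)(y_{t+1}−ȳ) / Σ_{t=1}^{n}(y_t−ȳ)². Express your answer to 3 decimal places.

-0.751

Mean ȳ = (-1 + 7 − 6 + 10 − 11 + 8 − 9 + 1 − 3 + 10)/10 = 0.6000
Numerator Σ_{t=1}^{9}(y_t−ȳ)(y_{t+1}−ȳ) = -419.5600
Denominator Σ(y_t−ȳ)² = 558.4000
r_1 = -419.5600 / 558.4000 = -0.751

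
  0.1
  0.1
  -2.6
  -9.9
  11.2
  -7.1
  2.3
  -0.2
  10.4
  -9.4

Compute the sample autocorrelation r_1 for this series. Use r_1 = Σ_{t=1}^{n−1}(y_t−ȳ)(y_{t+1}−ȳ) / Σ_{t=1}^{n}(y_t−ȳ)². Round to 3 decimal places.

Mean ȳ = (0.1 + 0.1 − 2.6 − 9.9 + 11.2 − 7.1 + 2.3 − 0.2 + 10.4 − 9.4)/10 = -0.5100
Numerator Σ_{t=1}^{9}(y_t−ȳ)(y_{t+1}−ȳ) = -279.6581
Denominator Σ(y_t−ȳ)² = 479.8890
r_1 = -279.6581 / 479.8890 = -0.583

-0.583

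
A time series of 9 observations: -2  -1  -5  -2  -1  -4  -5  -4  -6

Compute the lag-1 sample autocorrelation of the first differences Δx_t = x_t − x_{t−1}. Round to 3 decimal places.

First differences Δx: 1, -4, 3, 1, -3, -1, 1, -2
Mean of differences = -0.5000
Numerator Σ(Δx_t−Δx̄)(Δx_{t+1}−Δx̄) = -17.7500
Denominator Σ(Δx_t−Δx̄)² = 40.0000
r_1(Δx) = -17.7500 / 40.0000 = -0.444

-0.444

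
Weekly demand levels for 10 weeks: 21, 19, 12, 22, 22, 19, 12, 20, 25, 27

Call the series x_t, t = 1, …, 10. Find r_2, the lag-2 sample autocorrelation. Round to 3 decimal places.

Mean x̄ = (21 + 19 + 12 + 22 + 22 + 19 + 12 + 20 + 25 + 27)/10 = 19.9000
Numerator Σ_{t=1}^{8}(x_t−x̄)(x_{t+2}−x̄) = -85.3200
Denominator Σ(x_t−x̄)² = 212.9000
r_2 = -85.3200 / 212.9000 = -0.401

-0.401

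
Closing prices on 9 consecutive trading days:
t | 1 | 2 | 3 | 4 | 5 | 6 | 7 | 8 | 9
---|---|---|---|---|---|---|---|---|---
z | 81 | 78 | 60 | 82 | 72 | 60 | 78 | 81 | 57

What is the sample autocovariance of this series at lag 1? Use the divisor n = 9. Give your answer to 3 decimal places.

Mean z̄ = (81 + 78 + 60 + 82 + 72 + 60 + 78 + 81 + 57)/9 = 72.1111
Σ_{t=1}^{8}(z_t−z̄)(z_{t+1}−z̄) = -291.7901
γ_1 = -291.7901 / 9 = -32.421

-32.421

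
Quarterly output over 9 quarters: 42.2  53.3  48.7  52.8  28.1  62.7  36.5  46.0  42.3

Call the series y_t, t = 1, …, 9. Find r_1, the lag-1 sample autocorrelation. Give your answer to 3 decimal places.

-0.689

Mean ȳ = (42.2 + 53.3 + 48.7 + 52.8 + 28.1 + 62.7 + 36.5 + 46.0 + 42.3)/9 = 45.8444
Numerator Σ_{t=1}^{8}(y_t−ȳ)(y_{t+1}−ȳ) = -568.0453
Denominator Σ(y_t−ȳ)² = 824.2822
r_1 = -568.0453 / 824.2822 = -0.689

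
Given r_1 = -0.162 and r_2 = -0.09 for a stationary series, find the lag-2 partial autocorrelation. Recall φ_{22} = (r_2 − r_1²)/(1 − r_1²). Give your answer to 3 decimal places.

-0.119

φ_{22} = (r_2 − r_1²) / (1 − r_1²)
r_1² = (-0.162)² = 0.026244
Numerator = -0.09 − 0.0262 = -0.1162; denominator = 1 − 0.0262 = 0.9738
φ_{22} = -0.1162 / 0.9738 = -0.119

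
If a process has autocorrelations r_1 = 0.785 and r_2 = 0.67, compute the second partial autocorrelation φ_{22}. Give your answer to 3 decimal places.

0.140

φ_{22} = (r_2 − r_1²) / (1 − r_1²)
r_1² = (0.785)² = 0.616225
Numerator = 0.67 − 0.6162 = 0.0538; denominator = 1 − 0.6162 = 0.3838
φ_{22} = 0.0538 / 0.3838 = 0.140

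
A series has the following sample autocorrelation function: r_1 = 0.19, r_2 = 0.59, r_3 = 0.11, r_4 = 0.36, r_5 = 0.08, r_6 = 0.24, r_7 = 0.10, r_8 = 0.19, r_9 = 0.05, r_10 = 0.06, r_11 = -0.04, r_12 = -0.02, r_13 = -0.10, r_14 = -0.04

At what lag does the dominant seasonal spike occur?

The largest autocorrelation is r_2 = 0.59, with weaker echoes at lags 4 (0.36) and 6 (0.24); the remaining lags stay at or below 0.19.
The dominant spike at lag 2 indicates a seasonal period of 2.

2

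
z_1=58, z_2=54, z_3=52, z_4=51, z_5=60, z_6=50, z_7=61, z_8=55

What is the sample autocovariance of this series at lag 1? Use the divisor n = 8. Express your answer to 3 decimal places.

-7.846

Mean z̄ = (58 + 54 + 52 + 51 + 60 + 50 + 61 + 55)/8 = 55.1250
Σ_{t=1}^{7}(z_t−z̄)(z_{t+1}−z̄) = -62.7656
γ_1 = -62.7656 / 8 = -7.846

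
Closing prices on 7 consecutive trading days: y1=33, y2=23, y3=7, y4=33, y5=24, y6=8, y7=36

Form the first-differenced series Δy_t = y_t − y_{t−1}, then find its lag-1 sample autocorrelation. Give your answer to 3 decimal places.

-0.366

First differences Δy: -10, -16, 26, -9, -16, 28
Mean of differences = 0.5000
Numerator Σ(Δy_t−Δȳ)(Δy_{t+1}−Δȳ) = -786.7500
Denominator Σ(Δy_t−Δȳ)² = 2151.5000
r_1(Δy) = -786.7500 / 2151.5000 = -0.366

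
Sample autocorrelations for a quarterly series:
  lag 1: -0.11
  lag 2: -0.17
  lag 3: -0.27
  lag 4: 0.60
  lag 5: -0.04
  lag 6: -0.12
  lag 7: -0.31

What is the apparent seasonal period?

4

The largest autocorrelation is r_4 = 0.60; the remaining lags stay at or below -0.04.
The dominant spike at lag 4 indicates a seasonal period of 4.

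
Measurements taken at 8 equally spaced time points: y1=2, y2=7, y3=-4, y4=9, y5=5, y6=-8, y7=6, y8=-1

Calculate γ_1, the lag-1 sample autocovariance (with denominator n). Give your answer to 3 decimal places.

Mean ȳ = (2 + 7 − 4 + 9 + 5 − 8 + 6 − 1)/8 = 2.0000
Σ_{t=1}^{7}(y_t−ȳ)(y_{t+1}−ȳ) = -133.0000
γ_1 = -133.0000 / 8 = -16.625

-16.625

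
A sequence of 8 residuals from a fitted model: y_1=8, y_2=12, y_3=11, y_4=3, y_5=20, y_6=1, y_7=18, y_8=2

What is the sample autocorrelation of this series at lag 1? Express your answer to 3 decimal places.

Mean ȳ = (8 + 12 + 11 + 3 + 20 + 1 + 18 + 2)/8 = 9.3750
Deviations from mean: -1.3750, 2.6250, 1.6250, -6.3750, 10.6250, -8.3750, 8.6250, -7.3750
Numerator Σ_{t=1}^{7}(y_t−ȳ)(y_{t+1}−ȳ) = -302.2656
Denominator Σ(y_t−ȳ)² = 363.8750
r_1 = -302.2656 / 363.8750 = -0.831

-0.831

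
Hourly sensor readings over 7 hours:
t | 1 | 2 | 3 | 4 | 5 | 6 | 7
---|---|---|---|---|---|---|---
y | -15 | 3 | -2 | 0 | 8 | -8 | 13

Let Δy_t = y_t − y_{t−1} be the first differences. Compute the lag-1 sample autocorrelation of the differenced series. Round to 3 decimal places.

First differences Δy: 18, -5, 2, 8, -16, 21
Mean of differences = 4.6667
Numerator Σ(Δy_t−Δȳ)(Δy_{t+1}−Δȳ) = -518.4444
Denominator Σ(Δy_t−Δȳ)² = 983.3333
r_1(Δy) = -518.4444 / 983.3333 = -0.527

-0.527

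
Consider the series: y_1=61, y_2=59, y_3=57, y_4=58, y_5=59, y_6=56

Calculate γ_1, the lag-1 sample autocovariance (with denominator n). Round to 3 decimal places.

Mean ȳ = (61 + 59 + 57 + 58 + 59 + 56)/6 = 58.3333
Σ_{t=1}^{5}(y_t−ȳ)(y_{t+1}−ȳ) = -0.4444
γ_1 = -0.4444 / 6 = -0.074

-0.074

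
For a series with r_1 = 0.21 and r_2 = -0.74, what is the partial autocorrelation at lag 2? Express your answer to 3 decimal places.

φ_{22} = (r_2 − r_1²) / (1 − r_1²)
r_1² = (0.21)² = 0.0441
Numerator = -0.74 − 0.0441 = -0.7841; denominator = 1 − 0.0441 = 0.9559
φ_{22} = -0.7841 / 0.9559 = -0.820

-0.820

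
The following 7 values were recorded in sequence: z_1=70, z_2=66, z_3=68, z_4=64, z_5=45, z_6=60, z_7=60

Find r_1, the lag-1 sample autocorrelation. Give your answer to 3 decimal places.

0.170

Mean z̄ = (70 + 66 + 68 + 64 + 45 + 60 + 60)/7 = 61.8571
Numerator Σ_{t=1}^{6}(z_t−z̄)(z_{t+1}−z̄) = 70.9796
Denominator Σ(z_t−z̄)² = 416.8571
r_1 = 70.9796 / 416.8571 = 0.170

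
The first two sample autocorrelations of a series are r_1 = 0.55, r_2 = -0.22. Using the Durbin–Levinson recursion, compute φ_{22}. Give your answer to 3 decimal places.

-0.749

φ_{22} = (r_2 − r_1²) / (1 − r_1²)
r_1² = (0.55)² = 0.3025
Numerator = -0.22 − 0.3025 = -0.5225; denominator = 1 − 0.3025 = 0.6975
φ_{22} = -0.5225 / 0.6975 = -0.749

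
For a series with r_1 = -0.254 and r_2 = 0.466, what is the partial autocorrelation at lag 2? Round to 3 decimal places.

0.429

φ_{22} = (r_2 − r_1²) / (1 − r_1²)
r_1² = (-0.254)² = 0.064516
Numerator = 0.466 − 0.0645 = 0.4015; denominator = 1 − 0.0645 = 0.9355
φ_{22} = 0.4015 / 0.9355 = 0.429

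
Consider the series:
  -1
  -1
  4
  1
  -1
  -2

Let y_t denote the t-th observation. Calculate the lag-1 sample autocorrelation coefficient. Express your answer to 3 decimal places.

0.083

Mean ȳ = (-1 − 1 + 4 + 1 − 1 − 2)/6 = 0.0000
Deviations from mean: -1.0000, -1.0000, 4.0000, 1.0000, -1.0000, -2.0000
Numerator Σ_{t=1}^{5}(y_t−ȳ)(y_{t+1}−ȳ) = 2.0000
Denominator Σ(y_t−ȳ)² = 24.0000
r_1 = 2.0000 / 24.0000 = 0.083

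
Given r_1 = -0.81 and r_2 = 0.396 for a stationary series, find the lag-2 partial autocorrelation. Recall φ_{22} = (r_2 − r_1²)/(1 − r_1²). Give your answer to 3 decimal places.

φ_{22} = (r_2 − r_1²) / (1 − r_1²)
r_1² = (-0.81)² = 0.6561
Numerator = 0.396 − 0.6561 = -0.2601; denominator = 1 − 0.6561 = 0.3439
φ_{22} = -0.2601 / 0.3439 = -0.756

-0.756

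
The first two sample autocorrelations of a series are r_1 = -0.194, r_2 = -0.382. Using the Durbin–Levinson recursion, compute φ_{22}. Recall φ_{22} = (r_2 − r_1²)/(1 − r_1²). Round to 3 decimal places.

φ_{22} = (r_2 − r_1²) / (1 − r_1²)
r_1² = (-0.194)² = 0.037636
Numerator = -0.382 − 0.0376 = -0.4196; denominator = 1 − 0.0376 = 0.9624
φ_{22} = -0.4196 / 0.9624 = -0.436

-0.436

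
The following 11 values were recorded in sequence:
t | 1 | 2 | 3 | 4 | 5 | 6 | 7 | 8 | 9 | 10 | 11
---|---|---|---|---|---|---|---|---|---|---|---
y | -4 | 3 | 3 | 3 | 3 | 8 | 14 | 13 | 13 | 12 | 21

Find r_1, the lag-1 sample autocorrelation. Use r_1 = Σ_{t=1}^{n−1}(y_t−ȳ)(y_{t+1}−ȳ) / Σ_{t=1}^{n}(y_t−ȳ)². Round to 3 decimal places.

0.509

Mean ȳ = (-4 + 3 + 3 + 3 + 3 + 8 + 14 + 13 + 13 + 12 + 21)/11 = 8.0909
Numerator Σ_{t=1}^{10}(y_t−ȳ)(y_{t+1}−ȳ) = 261.9917
Denominator Σ(y_t−ȳ)² = 514.9091
r_1 = 261.9917 / 514.9091 = 0.509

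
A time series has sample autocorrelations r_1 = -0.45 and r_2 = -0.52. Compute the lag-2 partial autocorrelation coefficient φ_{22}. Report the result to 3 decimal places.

φ_{22} = (r_2 − r_1²) / (1 − r_1²)
r_1² = (-0.45)² = 0.2025
Numerator = -0.52 − 0.2025 = -0.7225; denominator = 1 − 0.2025 = 0.7975
φ_{22} = -0.7225 / 0.7975 = -0.906

-0.906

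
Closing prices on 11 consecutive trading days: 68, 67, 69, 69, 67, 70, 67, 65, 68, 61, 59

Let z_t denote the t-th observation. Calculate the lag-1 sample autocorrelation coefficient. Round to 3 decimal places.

Mean z̄ = (68 + 67 + 69 + 69 + 67 + 70 + 67 + 65 + 68 + 61 + 59)/11 = 66.3636
Numerator Σ_{t=1}^{10}(z_t−z̄)(z_{t+1}−z̄) = 43.5950
Denominator Σ(z_t−z̄)² = 118.5455
r_1 = 43.5950 / 118.5455 = 0.368

0.368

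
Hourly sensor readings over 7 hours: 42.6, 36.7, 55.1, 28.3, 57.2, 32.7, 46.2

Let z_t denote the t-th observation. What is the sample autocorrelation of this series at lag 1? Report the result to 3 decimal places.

-0.891

Mean z̄ = (42.6 + 36.7 + 55.1 + 28.3 + 57.2 + 32.7 + 46.2)/7 = 42.6857
Numerator Σ_{t=1}^{6}(z_t−z̄)(z_{t+1}−z̄) = -641.2102
Denominator Σ(z_t−z̄)² = 719.6286
r_1 = -641.2102 / 719.6286 = -0.891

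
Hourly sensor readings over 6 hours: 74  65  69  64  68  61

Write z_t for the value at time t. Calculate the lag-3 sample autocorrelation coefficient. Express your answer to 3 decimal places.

-0.341

Mean z̄ = (74 + 65 + 69 + 64 + 68 + 61)/6 = 66.8333
Deviations from mean: 7.1667, -1.8333, 2.1667, -2.8333, 1.1667, -5.8333
Numerator Σ_{t=1}^{3}(z_t−z̄)(z_{t+3}−z̄) = -35.0833
Denominator Σ(z_t−z̄)² = 102.8333
r_3 = -35.0833 / 102.8333 = -0.341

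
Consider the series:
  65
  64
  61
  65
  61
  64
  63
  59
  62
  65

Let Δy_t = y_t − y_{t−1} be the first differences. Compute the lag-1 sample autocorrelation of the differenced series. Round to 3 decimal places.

First differences Δy: -1, -3, 4, -4, 3, -1, -4, 3, 3
Mean of differences = 0.0000
Numerator Σ(Δy_t−Δȳ)(Δy_{t+1}−Δȳ) = -39.0000
Denominator Σ(Δy_t−Δȳ)² = 86.0000
r_1(Δy) = -39.0000 / 86.0000 = -0.453

-0.453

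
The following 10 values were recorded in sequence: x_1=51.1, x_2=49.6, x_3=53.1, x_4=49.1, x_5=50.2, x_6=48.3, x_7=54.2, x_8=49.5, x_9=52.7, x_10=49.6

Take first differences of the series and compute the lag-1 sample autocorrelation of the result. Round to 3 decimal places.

-0.797

First differences Δx: -1.5, 3.5, -4.0, 1.1, -1.9, 5.9, -4.7, 3.2, -3.1
Mean of differences = -0.1667
Numerator Σ(Δx_t−Δx̄)(Δx_{t+1}−Δx̄) = -89.1511
Denominator Σ(Δx_t−Δx̄)² = 111.8200
r_1(Δx) = -89.1511 / 111.8200 = -0.797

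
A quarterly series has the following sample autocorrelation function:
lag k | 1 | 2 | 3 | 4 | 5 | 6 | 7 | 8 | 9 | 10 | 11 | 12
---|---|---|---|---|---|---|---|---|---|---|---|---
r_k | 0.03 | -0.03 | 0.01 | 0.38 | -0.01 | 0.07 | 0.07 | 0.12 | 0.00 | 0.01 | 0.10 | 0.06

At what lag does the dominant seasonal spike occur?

The largest autocorrelation is r_4 = 0.38; the remaining lags stay at or below 0.12.
The dominant spike at lag 4 indicates a seasonal period of 4.

4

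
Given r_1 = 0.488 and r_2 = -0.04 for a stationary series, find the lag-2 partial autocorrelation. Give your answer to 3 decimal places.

-0.365

φ_{22} = (r_2 − r_1²) / (1 − r_1²)
r_1² = (0.488)² = 0.238144
Numerator = -0.04 − 0.2381 = -0.2781; denominator = 1 − 0.2381 = 0.7619
φ_{22} = -0.2781 / 0.7619 = -0.365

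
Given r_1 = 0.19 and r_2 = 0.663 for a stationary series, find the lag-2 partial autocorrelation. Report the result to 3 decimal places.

φ_{22} = (r_2 − r_1²) / (1 − r_1²)
r_1² = (0.19)² = 0.0361
Numerator = 0.663 − 0.0361 = 0.6269; denominator = 1 − 0.0361 = 0.9639
φ_{22} = 0.6269 / 0.9639 = 0.650

0.650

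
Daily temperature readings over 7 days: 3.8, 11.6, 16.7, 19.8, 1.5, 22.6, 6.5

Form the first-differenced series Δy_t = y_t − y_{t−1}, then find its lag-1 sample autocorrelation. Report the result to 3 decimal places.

-0.645

First differences Δy: 7.8, 5.1, 3.1, -18.3, 21.1, -16.1
Mean of differences = 0.4500
Numerator Σ(Δy_t−Δȳ)(Δy_{t+1}−Δȳ) = -732.1325
Denominator Σ(Δy_t−Δȳ)² = 1134.5550
r_1(Δy) = -732.1325 / 1134.5550 = -0.645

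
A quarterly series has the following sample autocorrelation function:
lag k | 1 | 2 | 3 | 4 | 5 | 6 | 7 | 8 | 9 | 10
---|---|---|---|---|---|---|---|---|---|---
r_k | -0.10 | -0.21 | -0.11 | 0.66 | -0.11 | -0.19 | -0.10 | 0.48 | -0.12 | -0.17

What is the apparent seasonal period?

The largest autocorrelation is r_4 = 0.66, with a weaker echo at lag 8 (0.48); the remaining lags stay at or below -0.10.
The dominant spike at lag 4 indicates a seasonal period of 4.

4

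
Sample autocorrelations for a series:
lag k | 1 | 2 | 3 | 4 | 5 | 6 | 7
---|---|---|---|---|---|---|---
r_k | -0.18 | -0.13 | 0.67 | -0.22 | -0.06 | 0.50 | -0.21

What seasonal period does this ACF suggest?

3

The largest autocorrelation is r_3 = 0.67, with a weaker echo at lag 6 (0.50); the remaining lags stay at or below -0.06.
The dominant spike at lag 3 indicates a seasonal period of 3.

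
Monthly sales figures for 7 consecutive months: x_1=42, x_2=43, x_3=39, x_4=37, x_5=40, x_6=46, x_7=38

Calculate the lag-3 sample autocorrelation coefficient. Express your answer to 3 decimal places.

-0.091

Mean x̄ = (42 + 43 + 39 + 37 + 40 + 46 + 38)/7 = 40.7143
Deviations from mean: 1.2857, 2.2857, -1.7143, -3.7143, -0.7143, 5.2857, -2.7143
Σ(x_t−x̄)(x_{t+3}−x̄) = (-4.7755) + (-1.6327) + (-9.0612) + (10.0816) = -5.3878
Denominator Σ(x_t−x̄)² = 59.4286
r_3 = -5.3878 / 59.4286 = -0.091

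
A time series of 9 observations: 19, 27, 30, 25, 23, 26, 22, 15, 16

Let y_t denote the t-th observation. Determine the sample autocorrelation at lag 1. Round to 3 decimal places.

0.436

Mean ȳ = (19 + 27 + 30 + 25 + 23 + 26 + 22 + 15 + 16)/9 = 22.5556
Numerator Σ_{t=1}^{8}(y_t−ȳ)(y_{t+1}−ȳ) = 89.9136
Denominator Σ(y_t−ȳ)² = 206.2222
r_1 = 89.9136 / 206.2222 = 0.436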